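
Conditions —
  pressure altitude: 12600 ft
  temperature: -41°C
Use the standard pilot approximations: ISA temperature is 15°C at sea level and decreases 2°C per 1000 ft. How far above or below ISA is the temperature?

ISA temperature at 12600 ft = 15 − 2 × (12600/1000) = -10.2°C.
Deviation = OAT − ISA = -41 − (-10.2) = -30.8°C.

ISA-30.8°C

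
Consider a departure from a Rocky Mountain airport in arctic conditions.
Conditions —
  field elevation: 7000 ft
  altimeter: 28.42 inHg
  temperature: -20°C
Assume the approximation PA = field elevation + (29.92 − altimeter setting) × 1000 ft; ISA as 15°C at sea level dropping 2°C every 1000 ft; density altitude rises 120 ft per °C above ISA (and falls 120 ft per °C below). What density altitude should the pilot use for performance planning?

6340 ft

Pressure altitude = 7000 + (29.92 − 28.42) × 1000 = 7000 + (+1500) = 8500 ft.
ISA temperature at 8500 ft = 15 − 2 × (8500/1000) = -2°C.
ISA deviation = -20 − (-2) = -18°C.
Density altitude = 8500 + 120 × (-18) = 6340 ft.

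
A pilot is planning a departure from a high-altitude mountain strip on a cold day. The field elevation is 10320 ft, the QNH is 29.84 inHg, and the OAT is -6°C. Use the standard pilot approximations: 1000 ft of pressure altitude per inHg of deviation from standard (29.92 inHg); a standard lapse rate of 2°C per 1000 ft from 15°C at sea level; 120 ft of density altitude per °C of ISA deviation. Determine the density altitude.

Pressure altitude = 10320 + (29.92 − 29.84) × 1000 = 10320 + (+80) = 10400 ft.
ISA temperature at 10400 ft = 15 − 2 × (10400/1000) = -5.8°C.
ISA deviation = -6 − (-5.8) = -0.2°C.
Density altitude = 10400 + 120 × (-0.2) = 10376 ft.

10376 ft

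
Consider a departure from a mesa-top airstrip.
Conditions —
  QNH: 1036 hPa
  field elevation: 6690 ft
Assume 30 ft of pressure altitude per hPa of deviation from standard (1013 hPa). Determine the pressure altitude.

6000 ft

Pressure correction = (1013 − 1036) × 30 = -690 ft.
Pressure altitude = 6690 + (-690) = 6000 ft.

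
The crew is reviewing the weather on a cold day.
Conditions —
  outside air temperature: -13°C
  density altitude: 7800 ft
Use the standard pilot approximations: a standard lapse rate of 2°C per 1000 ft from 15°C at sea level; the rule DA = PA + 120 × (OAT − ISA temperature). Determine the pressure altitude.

DA = PA + 120 × (OAT − (15 − 2·PA/1000)) = PA + 120·OAT − 1800 + 0.24·PA = 1.24·PA + 120·OAT − 1800.
So 1.24·PA = 7800 − 120 × (-13) + 1800 = 11160.
PA = 11160 / 1.24 = 9000 ft.

9000 ft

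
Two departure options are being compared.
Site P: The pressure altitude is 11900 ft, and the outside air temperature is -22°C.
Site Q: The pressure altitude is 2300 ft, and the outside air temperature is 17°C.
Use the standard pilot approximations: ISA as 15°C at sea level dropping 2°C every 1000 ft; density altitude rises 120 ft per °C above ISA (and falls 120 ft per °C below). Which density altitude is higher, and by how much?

Site P: ISA temp = -8.8°C, deviation -13.2°C, DA = 11900 + 120 × (-13.2) = 10316 ft.
Site Q: ISA temp = 10.4°C, deviation +6.6°C, DA = 2300 + 120 × 6.6 = 3092 ft.
Site P is higher by 10316 − 3092 = 7224 ft.

Site P by 7224 ft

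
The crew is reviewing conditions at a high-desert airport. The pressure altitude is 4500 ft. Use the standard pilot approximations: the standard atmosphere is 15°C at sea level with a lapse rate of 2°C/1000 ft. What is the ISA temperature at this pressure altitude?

6°C

ISA temperature = 15 − 2 × (4500/1000) = 15 − 9 = 6°C.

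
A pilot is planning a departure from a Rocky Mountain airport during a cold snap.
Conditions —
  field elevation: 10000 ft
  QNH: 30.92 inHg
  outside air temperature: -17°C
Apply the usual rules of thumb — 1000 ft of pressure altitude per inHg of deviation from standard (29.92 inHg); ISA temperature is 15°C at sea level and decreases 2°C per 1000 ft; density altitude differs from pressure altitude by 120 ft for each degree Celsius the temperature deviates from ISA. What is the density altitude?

Pressure altitude = 10000 + (29.92 − 30.92) × 1000 = 10000 + (-1000) = 9000 ft.
ISA temperature at 9000 ft = 15 − 2 × (9000/1000) = -3°C.
ISA deviation = -17 − (-3) = -14°C.
Density altitude = 9000 + 120 × (-14) = 7320 ft.

7320 ft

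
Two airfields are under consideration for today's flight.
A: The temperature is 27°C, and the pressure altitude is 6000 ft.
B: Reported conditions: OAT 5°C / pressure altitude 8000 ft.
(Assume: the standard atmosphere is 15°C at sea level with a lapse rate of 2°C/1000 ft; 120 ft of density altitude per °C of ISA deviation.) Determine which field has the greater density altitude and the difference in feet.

A: ISA temp = 3°C, deviation +24°C, DA = 6000 + 120 × 24 = 8880 ft.
B: ISA temp = -1°C, deviation +6°C, DA = 8000 + 120 × 6 = 8720 ft.
A is higher by 8880 − 8720 = 160 ft.

A by 160 ft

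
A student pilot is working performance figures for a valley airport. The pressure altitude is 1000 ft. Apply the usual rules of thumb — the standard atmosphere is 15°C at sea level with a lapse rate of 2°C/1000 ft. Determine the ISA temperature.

13°C

ISA temperature = 15 − 2 × (1000/1000) = 15 − 2 = 13°C.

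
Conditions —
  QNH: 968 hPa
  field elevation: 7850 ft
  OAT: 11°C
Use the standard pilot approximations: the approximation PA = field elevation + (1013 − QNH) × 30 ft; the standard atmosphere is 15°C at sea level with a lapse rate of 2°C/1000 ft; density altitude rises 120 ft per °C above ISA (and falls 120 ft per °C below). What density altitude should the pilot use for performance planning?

Pressure altitude = 7850 + (1013 − 968) × 30 = 7850 + (+1350) = 9200 ft.
ISA temperature at 9200 ft = 15 − 2 × (9200/1000) = -3.4°C.
ISA deviation = 11 − (-3.4) = +14.4°C.
Density altitude = 9200 + 120 × (14.4) = 10928 ft.

10928 ft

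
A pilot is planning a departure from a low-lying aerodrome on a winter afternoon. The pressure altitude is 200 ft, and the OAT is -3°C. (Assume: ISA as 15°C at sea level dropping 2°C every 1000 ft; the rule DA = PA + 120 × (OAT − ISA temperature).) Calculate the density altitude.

-1912 ft

ISA temperature at 200 ft = 15 − 2 × (200/1000) = 14.6°C.
ISA deviation = -3 − 14.6 = -17.6°C.
Density altitude = 200 + 120 × (-17.6) = 200 + (-2112) = -1912 ft.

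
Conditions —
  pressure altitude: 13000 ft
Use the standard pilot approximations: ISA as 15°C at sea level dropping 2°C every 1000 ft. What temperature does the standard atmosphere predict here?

-11°C

ISA temperature = 15 − 2 × (13000/1000) = 15 − 26 = -11°C.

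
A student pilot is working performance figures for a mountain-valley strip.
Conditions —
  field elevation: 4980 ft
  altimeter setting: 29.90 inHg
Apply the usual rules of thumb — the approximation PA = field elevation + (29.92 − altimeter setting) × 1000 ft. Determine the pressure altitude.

Pressure correction = (29.92 − 29.90) × 1000 = +20 ft.
Pressure altitude = 4980 + (+20) = 5000 ft.

5000 ft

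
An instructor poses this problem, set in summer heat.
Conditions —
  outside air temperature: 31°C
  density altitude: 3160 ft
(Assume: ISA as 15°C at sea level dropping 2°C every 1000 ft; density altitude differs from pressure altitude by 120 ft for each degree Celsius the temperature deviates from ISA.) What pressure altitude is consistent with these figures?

DA = PA + 120 × (OAT − (15 − 2·PA/1000)) = PA + 120·OAT − 1800 + 0.24·PA = 1.24·PA + 120·OAT − 1800.
So 1.24·PA = 3160 − 120 × 31 + 1800 = 1240.
PA = 1240 / 1.24 = 1000 ft.

1000 ft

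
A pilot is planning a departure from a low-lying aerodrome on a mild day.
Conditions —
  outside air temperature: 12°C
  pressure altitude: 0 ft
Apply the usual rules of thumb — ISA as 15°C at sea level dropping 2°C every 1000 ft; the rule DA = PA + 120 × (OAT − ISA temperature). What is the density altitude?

-360 ft

ISA temperature at 0 ft = 15 − 2 × (0/1000) = 15°C.
ISA deviation = 12 − 15 = -3°C.
Density altitude = 0 + 120 × (-3) = 0 + (-360) = -360 ft.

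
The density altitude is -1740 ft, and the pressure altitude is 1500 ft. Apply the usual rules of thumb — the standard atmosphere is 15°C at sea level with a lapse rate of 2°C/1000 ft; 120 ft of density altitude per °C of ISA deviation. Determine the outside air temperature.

Density altitude − pressure altitude = -1740 − 1500 = -3240 ft.
At 120 ft/°C that is an ISA deviation of -3240/120 = -27°C.
ISA temperature at 1500 ft = 15 − 2 × (1500/1000) = 12°C.
OAT = ISA + deviation = 12 + (-27) = -15°C.

-15°C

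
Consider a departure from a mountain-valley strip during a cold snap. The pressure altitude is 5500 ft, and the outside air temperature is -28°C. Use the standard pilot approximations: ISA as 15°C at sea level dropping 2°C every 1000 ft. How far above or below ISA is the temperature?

ISA temperature at 5500 ft = 15 − 2 × (5500/1000) = 4°C.
Deviation = OAT − ISA = -28 − 4 = -32°C.

ISA-32°C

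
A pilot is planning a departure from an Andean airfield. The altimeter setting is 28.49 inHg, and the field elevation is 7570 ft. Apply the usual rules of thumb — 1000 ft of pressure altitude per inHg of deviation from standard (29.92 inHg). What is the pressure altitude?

9000 ft

Pressure correction = (29.92 − 28.49) × 1000 = +1430 ft.
Pressure altitude = 7570 + (+1430) = 9000 ft.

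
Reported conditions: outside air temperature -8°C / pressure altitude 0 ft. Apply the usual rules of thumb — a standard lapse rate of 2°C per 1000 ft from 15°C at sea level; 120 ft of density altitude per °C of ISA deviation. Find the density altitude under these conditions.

ISA temperature at 0 ft = 15 − 2 × (0/1000) = 15°C.
ISA deviation = -8 − 15 = -23°C.
Density altitude = 0 + 120 × (-23) = 0 + (-2760) = -2760 ft.

-2760 ft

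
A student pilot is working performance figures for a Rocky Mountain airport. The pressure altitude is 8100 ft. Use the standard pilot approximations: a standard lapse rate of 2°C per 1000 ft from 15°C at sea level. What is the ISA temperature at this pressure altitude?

ISA temperature = 15 − 2 × (8100/1000) = 15 − 16.2 = -1.2°C.

-1.2°C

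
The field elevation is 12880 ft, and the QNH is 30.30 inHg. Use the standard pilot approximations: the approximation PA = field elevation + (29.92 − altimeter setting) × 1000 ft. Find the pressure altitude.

12500 ft

Pressure correction = (29.92 − 30.30) × 1000 = -380 ft.
Pressure altitude = 12880 + (-380) = 12500 ft.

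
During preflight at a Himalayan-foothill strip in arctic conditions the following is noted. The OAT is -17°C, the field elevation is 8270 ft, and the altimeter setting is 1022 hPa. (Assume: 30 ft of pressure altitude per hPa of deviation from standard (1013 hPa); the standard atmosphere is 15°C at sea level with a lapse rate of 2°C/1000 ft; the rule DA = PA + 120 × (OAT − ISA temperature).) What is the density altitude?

6080 ft

Pressure altitude = 8270 + (1013 − 1022) × 30 = 8270 + (-270) = 8000 ft.
ISA temperature at 8000 ft = 15 − 2 × (8000/1000) = -1°C.
ISA deviation = -17 − (-1) = -16°C.
Density altitude = 8000 + 120 × (-16) = 6080 ft.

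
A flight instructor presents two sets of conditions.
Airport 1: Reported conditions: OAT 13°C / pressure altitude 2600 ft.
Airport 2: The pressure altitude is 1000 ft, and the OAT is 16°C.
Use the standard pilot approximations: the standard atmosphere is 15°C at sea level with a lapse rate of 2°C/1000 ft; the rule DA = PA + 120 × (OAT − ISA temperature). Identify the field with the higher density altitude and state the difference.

Airport 1: ISA temp = 9.8°C, deviation +3.2°C, DA = 2600 + 120 × 3.2 = 2984 ft.
Airport 2: ISA temp = 13°C, deviation +3°C, DA = 1000 + 120 × 3 = 1360 ft.
Airport 1 is higher by 2984 − 1360 = 1624 ft.

Airport 1 by 1624 ft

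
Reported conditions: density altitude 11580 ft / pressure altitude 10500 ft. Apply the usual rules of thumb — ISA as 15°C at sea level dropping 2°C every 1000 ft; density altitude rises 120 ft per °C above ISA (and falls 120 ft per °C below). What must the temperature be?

Density altitude − pressure altitude = 11580 − 10500 = +1080 ft.
At 120 ft/°C that is an ISA deviation of 1080/120 = +9°C.
ISA temperature at 10500 ft = 15 − 2 × (10500/1000) = -6°C.
OAT = ISA + deviation = -6 + (+9) = 3°C.

3°C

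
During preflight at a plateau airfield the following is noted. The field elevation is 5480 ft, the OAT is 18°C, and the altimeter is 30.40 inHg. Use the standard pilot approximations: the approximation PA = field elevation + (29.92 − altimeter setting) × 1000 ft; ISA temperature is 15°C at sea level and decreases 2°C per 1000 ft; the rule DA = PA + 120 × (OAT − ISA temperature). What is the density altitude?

Pressure altitude = 5480 + (29.92 − 30.40) × 1000 = 5480 + (-480) = 5000 ft.
ISA temperature at 5000 ft = 15 − 2 × (5000/1000) = 5°C.
ISA deviation = 18 − 5 = +13°C.
Density altitude = 5000 + 120 × (13) = 6560 ft.

6560 ft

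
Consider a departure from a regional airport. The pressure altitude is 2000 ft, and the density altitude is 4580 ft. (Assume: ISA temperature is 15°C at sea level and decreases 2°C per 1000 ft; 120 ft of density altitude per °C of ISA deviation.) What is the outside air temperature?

32.5°C

Density altitude − pressure altitude = 4580 − 2000 = +2580 ft.
At 120 ft/°C that is an ISA deviation of 2580/120 = +21.5°C.
ISA temperature at 2000 ft = 15 − 2 × (2000/1000) = 11°C.
OAT = ISA + deviation = 11 + (+21.5) = 32.5°C.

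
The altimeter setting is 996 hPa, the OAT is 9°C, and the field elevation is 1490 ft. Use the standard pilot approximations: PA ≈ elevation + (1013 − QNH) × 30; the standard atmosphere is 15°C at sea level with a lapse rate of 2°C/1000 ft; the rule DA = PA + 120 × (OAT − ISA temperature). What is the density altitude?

1760 ft

Pressure altitude = 1490 + (1013 − 996) × 30 = 1490 + (+510) = 2000 ft.
ISA temperature at 2000 ft = 15 − 2 × (2000/1000) = 11°C.
ISA deviation = 9 − 11 = -2°C.
Density altitude = 2000 + 120 × (-2) = 1760 ft.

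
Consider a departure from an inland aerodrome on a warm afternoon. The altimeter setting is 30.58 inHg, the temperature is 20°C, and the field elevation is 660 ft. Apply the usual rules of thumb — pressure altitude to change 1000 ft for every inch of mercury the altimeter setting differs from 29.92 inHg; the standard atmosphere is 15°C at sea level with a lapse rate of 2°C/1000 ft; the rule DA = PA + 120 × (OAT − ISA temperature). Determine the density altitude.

Pressure altitude = 660 + (29.92 − 30.58) × 1000 = 660 + (-660) = 0 ft.
ISA temperature at 0 ft = 15 − 2 × (0/1000) = 15°C.
ISA deviation = 20 − 15 = +5°C.
Density altitude = 0 + 120 × (5) = 600 ft.

600 ft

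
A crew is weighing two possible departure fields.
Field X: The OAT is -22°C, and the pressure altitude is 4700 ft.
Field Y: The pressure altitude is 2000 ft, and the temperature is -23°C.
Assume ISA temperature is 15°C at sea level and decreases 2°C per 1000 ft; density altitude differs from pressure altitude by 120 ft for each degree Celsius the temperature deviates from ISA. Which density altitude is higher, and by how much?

Field X: ISA temp = 5.6°C, deviation -27.6°C, DA = 4700 + 120 × (-27.6) = 1388 ft.
Field Y: ISA temp = 11°C, deviation -34°C, DA = 2000 + 120 × (-34) = -2080 ft.
Field X is higher by 1388 − (-2080) = 3468 ft.

Field X by 3468 ft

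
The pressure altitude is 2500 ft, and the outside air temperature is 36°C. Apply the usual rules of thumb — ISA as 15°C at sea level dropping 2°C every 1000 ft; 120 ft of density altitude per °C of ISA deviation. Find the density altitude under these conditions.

5620 ft

ISA temperature at 2500 ft = 15 − 2 × (2500/1000) = 10°C.
ISA deviation = 36 − 10 = +26°C.
Density altitude = 2500 + 120 × (26) = 2500 + (+3120) = 5620 ft.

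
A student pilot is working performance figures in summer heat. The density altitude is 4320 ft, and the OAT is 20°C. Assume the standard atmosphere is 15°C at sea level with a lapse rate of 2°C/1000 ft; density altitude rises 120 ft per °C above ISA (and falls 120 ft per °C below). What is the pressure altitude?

3000 ft

DA = PA + 120 × (OAT − (15 − 2·PA/1000)) = PA + 120·OAT − 1800 + 0.24·PA = 1.24·PA + 120·OAT − 1800.
So 1.24·PA = 4320 − 120 × 20 + 1800 = 3720.
PA = 3720 / 1.24 = 3000 ft.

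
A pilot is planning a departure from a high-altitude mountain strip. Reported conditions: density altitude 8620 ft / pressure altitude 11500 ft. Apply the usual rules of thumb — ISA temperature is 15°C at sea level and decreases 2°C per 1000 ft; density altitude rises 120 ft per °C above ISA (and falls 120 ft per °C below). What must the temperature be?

Density altitude − pressure altitude = 8620 − 11500 = -2880 ft.
At 120 ft/°C that is an ISA deviation of -2880/120 = -24°C.
ISA temperature at 11500 ft = 15 − 2 × (11500/1000) = -8°C.
OAT = ISA + deviation = -8 + (-24) = -32°C.

-32°C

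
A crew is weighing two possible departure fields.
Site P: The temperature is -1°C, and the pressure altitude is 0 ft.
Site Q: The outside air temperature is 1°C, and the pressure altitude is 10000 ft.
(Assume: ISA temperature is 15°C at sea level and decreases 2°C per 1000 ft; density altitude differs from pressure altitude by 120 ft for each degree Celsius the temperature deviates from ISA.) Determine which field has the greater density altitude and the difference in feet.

Site Q by 12640 ft

Site P: ISA temp = 15°C, deviation -16°C, DA = 0 + 120 × (-16) = -1920 ft.
Site Q: ISA temp = -5°C, deviation +6°C, DA = 10000 + 120 × 6 = 10720 ft.
Site Q is higher by 10720 − (-1920) = 12640 ft.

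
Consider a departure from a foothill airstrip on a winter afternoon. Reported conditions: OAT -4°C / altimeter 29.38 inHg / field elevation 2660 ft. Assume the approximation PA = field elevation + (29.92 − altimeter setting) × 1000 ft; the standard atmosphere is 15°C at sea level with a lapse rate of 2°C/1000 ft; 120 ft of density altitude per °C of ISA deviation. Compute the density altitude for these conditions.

1688 ft

Pressure altitude = 2660 + (29.92 − 29.38) × 1000 = 2660 + (+540) = 3200 ft.
ISA temperature at 3200 ft = 15 − 2 × (3200/1000) = 8.6°C.
ISA deviation = -4 − 8.6 = -12.6°C.
Density altitude = 3200 + 120 × (-12.6) = 1688 ft.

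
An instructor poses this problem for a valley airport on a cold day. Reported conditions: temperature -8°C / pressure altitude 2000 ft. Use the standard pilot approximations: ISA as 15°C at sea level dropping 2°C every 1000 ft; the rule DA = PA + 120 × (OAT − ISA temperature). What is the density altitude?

-280 ft

ISA temperature at 2000 ft = 15 − 2 × (2000/1000) = 11°C.
ISA deviation = -8 − 11 = -19°C.
Density altitude = 2000 + 120 × (-19) = 2000 + (-2280) = -280 ft.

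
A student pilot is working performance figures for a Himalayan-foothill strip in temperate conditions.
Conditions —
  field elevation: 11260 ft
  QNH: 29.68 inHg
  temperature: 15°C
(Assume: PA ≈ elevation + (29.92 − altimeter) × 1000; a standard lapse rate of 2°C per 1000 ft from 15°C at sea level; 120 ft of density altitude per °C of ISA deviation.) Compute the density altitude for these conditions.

14260 ft

Pressure altitude = 11260 + (29.92 − 29.68) × 1000 = 11260 + (+240) = 11500 ft.
ISA temperature at 11500 ft = 15 − 2 × (11500/1000) = -8°C.
ISA deviation = 15 − (-8) = +23°C.
Density altitude = 11500 + 120 × (23) = 14260 ft.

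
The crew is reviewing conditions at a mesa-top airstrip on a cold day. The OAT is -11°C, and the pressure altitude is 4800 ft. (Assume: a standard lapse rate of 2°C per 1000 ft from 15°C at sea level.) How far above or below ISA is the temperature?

ISA temperature at 4800 ft = 15 − 2 × (4800/1000) = 5.4°C.
Deviation = OAT − ISA = -11 − 5.4 = -16.4°C.

ISA-16.4°C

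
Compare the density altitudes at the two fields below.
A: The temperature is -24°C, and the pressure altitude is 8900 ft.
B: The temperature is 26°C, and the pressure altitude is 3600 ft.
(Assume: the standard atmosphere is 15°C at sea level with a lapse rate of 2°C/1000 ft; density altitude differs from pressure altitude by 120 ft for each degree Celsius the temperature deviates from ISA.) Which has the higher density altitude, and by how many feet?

A: ISA temp = -2.8°C, deviation -21.2°C, DA = 8900 + 120 × (-21.2) = 6356 ft.
B: ISA temp = 7.8°C, deviation +18.2°C, DA = 3600 + 120 × 18.2 = 5784 ft.
A is higher by 6356 − 5784 = 572 ft.

A by 572 ft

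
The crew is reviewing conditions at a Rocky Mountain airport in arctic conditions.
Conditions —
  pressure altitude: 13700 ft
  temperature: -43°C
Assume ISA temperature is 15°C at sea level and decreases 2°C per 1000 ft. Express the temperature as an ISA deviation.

ISA temperature at 13700 ft = 15 − 2 × (13700/1000) = -12.4°C.
Deviation = OAT − ISA = -43 − (-12.4) = -30.6°C.

ISA-30.6°C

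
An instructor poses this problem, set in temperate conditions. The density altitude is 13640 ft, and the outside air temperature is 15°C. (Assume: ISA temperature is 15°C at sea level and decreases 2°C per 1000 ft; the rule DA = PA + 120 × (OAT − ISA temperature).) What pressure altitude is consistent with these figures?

11000 ft

DA = PA + 120 × (OAT − (15 − 2·PA/1000)) = PA + 120·OAT − 1800 + 0.24·PA = 1.24·PA + 120·OAT − 1800.
So 1.24·PA = 13640 − 120 × 15 + 1800 = 13640.
PA = 13640 / 1.24 = 11000 ft.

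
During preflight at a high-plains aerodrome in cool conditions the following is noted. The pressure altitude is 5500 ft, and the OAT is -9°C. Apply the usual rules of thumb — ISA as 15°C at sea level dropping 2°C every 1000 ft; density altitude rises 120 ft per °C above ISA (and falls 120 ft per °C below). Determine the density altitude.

3940 ft

ISA temperature at 5500 ft = 15 − 2 × (5500/1000) = 4°C.
ISA deviation = -9 − 4 = -13°C.
Density altitude = 5500 + 120 × (-13) = 5500 + (-1560) = 3940 ft.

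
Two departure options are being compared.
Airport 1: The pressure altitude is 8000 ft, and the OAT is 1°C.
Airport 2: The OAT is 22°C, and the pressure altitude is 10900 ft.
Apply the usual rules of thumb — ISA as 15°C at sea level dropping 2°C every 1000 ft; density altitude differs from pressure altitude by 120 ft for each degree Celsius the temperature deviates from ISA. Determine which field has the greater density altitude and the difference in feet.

Airport 2 by 6116 ft

Airport 1: ISA temp = -1°C, deviation +2°C, DA = 8000 + 120 × 2 = 8240 ft.
Airport 2: ISA temp = -6.8°C, deviation +28.8°C, DA = 10900 + 120 × 28.8 = 14356 ft.
Airport 2 is higher by 14356 − 8240 = 6116 ft.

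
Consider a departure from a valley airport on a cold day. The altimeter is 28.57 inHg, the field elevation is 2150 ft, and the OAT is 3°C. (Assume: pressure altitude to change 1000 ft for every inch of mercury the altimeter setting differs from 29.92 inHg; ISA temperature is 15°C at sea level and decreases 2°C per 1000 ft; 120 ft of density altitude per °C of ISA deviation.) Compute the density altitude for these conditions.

2900 ft

Pressure altitude = 2150 + (29.92 − 28.57) × 1000 = 2150 + (+1350) = 3500 ft.
ISA temperature at 3500 ft = 15 − 2 × (3500/1000) = 8°C.
ISA deviation = 3 − 8 = -5°C.
Density altitude = 3500 + 120 × (-5) = 2900 ft.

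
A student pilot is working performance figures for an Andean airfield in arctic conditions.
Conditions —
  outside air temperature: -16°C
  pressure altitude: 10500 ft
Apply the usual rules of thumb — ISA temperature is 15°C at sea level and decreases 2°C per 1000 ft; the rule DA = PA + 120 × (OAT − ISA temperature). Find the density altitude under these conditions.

ISA temperature at 10500 ft = 15 − 2 × (10500/1000) = -6°C.
ISA deviation = -16 − (-6) = -10°C.
Density altitude = 10500 + 120 × (-10) = 10500 + (-1200) = 9300 ft.

9300 ft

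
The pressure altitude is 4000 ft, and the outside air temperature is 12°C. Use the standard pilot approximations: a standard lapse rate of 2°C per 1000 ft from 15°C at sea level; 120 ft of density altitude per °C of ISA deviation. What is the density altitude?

ISA temperature at 4000 ft = 15 − 2 × (4000/1000) = 7°C.
ISA deviation = 12 − 7 = +5°C.
Density altitude = 4000 + 120 × (5) = 4000 + (+600) = 4600 ft.

4600 ft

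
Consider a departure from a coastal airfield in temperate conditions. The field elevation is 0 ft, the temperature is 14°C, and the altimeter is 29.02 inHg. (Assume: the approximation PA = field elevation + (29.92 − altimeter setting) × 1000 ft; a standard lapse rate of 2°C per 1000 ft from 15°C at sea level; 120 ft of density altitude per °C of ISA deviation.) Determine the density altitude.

Pressure altitude = 0 + (29.92 − 29.02) × 1000 = 0 + (+900) = 900 ft.
ISA temperature at 900 ft = 15 − 2 × (900/1000) = 13.2°C.
ISA deviation = 14 − 13.2 = +0.8°C.
Density altitude = 900 + 120 × (0.8) = 996 ft.

996 ft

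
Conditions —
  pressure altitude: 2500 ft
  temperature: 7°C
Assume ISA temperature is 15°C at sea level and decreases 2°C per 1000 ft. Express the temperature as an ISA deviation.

ISA-3°C

ISA temperature at 2500 ft = 15 − 2 × (2500/1000) = 10°C.
Deviation = OAT − ISA = 7 − 10 = -3°C.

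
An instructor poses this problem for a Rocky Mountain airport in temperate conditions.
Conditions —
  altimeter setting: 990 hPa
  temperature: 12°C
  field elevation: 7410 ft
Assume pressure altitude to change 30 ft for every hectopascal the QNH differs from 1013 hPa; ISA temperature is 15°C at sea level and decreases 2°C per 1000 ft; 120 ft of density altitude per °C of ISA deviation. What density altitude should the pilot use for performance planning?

Pressure altitude = 7410 + (1013 − 990) × 30 = 7410 + (+690) = 8100 ft.
ISA temperature at 8100 ft = 15 − 2 × (8100/1000) = -1.2°C.
ISA deviation = 12 − (-1.2) = +13.2°C.
Density altitude = 8100 + 120 × (13.2) = 9684 ft.

9684 ft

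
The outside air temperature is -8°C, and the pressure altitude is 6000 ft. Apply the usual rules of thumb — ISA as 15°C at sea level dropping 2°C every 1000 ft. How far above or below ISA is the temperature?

ISA-11°C

ISA temperature at 6000 ft = 15 − 2 × (6000/1000) = 3°C.
Deviation = OAT − ISA = -8 − 3 = -11°C.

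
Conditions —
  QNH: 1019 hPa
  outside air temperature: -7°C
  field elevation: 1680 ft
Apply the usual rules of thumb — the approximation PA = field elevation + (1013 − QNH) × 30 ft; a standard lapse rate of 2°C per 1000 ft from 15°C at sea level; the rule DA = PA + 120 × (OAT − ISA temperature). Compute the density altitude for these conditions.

-780 ft

Pressure altitude = 1680 + (1013 − 1019) × 30 = 1680 + (-180) = 1500 ft.
ISA temperature at 1500 ft = 15 − 2 × (1500/1000) = 12°C.
ISA deviation = -7 − 12 = -19°C.
Density altitude = 1500 + 120 × (-19) = -780 ft.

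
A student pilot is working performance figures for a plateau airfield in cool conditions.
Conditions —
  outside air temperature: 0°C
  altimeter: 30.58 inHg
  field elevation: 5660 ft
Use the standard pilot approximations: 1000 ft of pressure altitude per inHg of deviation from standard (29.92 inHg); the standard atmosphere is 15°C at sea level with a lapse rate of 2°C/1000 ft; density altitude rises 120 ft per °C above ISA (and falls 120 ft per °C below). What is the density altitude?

4400 ft

Pressure altitude = 5660 + (29.92 − 30.58) × 1000 = 5660 + (-660) = 5000 ft.
ISA temperature at 5000 ft = 15 − 2 × (5000/1000) = 5°C.
ISA deviation = 0 − 5 = -5°C.
Density altitude = 5000 + 120 × (-5) = 4400 ft.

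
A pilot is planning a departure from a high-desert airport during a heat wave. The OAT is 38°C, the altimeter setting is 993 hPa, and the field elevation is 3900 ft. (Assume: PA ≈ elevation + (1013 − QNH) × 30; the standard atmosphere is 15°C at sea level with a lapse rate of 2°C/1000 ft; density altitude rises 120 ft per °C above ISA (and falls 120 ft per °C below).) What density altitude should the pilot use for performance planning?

Pressure altitude = 3900 + (1013 − 993) × 30 = 3900 + (+600) = 4500 ft.
ISA temperature at 4500 ft = 15 − 2 × (4500/1000) = 6°C.
ISA deviation = 38 − 6 = +32°C.
Density altitude = 4500 + 120 × (32) = 8340 ft.

8340 ft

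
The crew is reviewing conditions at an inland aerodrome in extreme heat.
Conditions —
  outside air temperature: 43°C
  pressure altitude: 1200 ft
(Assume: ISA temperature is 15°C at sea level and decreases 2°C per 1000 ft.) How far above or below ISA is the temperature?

ISA temperature at 1200 ft = 15 − 2 × (1200/1000) = 12.6°C.
Deviation = OAT − ISA = 43 − 12.6 = +30.4°C.

ISA+30.4°C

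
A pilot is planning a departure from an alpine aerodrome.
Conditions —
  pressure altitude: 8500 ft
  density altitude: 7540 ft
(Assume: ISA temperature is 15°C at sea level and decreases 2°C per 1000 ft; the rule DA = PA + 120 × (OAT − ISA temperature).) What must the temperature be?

Density altitude − pressure altitude = 7540 − 8500 = -960 ft.
At 120 ft/°C that is an ISA deviation of -960/120 = -8°C.
ISA temperature at 8500 ft = 15 − 2 × (8500/1000) = -2°C.
OAT = ISA + deviation = -2 + (-8) = -10°C.

-10°C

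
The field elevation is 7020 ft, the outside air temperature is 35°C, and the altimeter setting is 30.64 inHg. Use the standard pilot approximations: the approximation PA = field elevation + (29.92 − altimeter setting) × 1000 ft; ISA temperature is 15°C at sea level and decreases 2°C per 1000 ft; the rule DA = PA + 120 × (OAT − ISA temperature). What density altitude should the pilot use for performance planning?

10212 ft

Pressure altitude = 7020 + (29.92 − 30.64) × 1000 = 7020 + (-720) = 6300 ft.
ISA temperature at 6300 ft = 15 − 2 × (6300/1000) = 2.4°C.
ISA deviation = 35 − 2.4 = +32.6°C.
Density altitude = 6300 + 120 × (32.6) = 10212 ft.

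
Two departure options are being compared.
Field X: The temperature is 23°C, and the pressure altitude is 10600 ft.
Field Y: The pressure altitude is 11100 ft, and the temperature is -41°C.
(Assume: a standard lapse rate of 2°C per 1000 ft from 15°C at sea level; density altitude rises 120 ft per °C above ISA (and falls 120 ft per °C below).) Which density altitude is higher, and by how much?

Field X: ISA temp = -6.2°C, deviation +29.2°C, DA = 10600 + 120 × 29.2 = 14104 ft.
Field Y: ISA temp = -7.2°C, deviation -33.8°C, DA = 11100 + 120 × (-33.8) = 7044 ft.
Field X is higher by 14104 − 7044 = 7060 ft.

Field X by 7060 ft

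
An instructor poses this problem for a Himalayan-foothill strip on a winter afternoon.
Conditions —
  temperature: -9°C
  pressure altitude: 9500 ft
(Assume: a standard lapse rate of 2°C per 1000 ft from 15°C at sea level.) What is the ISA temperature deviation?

ISA temperature at 9500 ft = 15 − 2 × (9500/1000) = -4°C.
Deviation = OAT − ISA = -9 − (-4) = -5°C.

ISA-5°C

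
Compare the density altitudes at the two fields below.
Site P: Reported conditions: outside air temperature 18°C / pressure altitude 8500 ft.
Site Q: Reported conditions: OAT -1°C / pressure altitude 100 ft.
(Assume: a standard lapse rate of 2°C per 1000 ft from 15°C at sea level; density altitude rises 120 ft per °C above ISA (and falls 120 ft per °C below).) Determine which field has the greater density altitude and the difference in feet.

Site P by 12696 ft

Site P: ISA temp = -2°C, deviation +20°C, DA = 8500 + 120 × 20 = 10900 ft.
Site Q: ISA temp = 14.8°C, deviation -15.8°C, DA = 100 + 120 × (-15.8) = -1796 ft.
Site P is higher by 10900 − (-1796) = 12696 ft.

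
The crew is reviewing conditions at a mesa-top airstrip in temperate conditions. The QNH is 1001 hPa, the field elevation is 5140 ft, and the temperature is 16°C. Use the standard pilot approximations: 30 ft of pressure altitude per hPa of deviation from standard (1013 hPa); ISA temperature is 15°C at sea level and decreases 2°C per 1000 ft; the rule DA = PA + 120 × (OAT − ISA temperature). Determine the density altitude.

Pressure altitude = 5140 + (1013 − 1001) × 30 = 5140 + (+360) = 5500 ft.
ISA temperature at 5500 ft = 15 − 2 × (5500/1000) = 4°C.
ISA deviation = 16 − 4 = +12°C.
Density altitude = 5500 + 120 × (12) = 6940 ft.

6940 ft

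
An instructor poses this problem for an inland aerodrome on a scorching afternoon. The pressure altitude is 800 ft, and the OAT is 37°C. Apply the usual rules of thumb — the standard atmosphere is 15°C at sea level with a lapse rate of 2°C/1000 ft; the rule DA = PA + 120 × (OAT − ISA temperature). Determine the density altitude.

3632 ft

ISA temperature at 800 ft = 15 − 2 × (800/1000) = 13.4°C.
ISA deviation = 37 − 13.4 = +23.6°C.
Density altitude = 800 + 120 × (23.6) = 800 + (+2832) = 3632 ft.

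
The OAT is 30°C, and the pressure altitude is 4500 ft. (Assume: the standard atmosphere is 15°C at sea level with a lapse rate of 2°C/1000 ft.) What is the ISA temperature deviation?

ISA+24°C

ISA temperature at 4500 ft = 15 − 2 × (4500/1000) = 6°C.
Deviation = OAT − ISA = 30 − 6 = +24°C.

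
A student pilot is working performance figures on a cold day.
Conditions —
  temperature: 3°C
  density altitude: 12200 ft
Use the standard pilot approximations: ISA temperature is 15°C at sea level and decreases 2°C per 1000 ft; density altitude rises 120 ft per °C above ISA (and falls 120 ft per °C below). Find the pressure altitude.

DA = PA + 120 × (OAT − (15 − 2·PA/1000)) = PA + 120·OAT − 1800 + 0.24·PA = 1.24·PA + 120·OAT − 1800.
So 1.24·PA = 12200 − 120 × 3 + 1800 = 13640.
PA = 13640 / 1.24 = 11000 ft.

11000 ft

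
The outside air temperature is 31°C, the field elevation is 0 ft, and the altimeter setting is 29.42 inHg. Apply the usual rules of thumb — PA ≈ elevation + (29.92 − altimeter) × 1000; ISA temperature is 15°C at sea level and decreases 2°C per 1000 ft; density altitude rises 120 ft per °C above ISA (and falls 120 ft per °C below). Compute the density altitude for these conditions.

Pressure altitude = 0 + (29.92 − 29.42) × 1000 = 0 + (+500) = 500 ft.
ISA temperature at 500 ft = 15 − 2 × (500/1000) = 14°C.
ISA deviation = 31 − 14 = +17°C.
Density altitude = 500 + 120 × (17) = 2540 ft.

2540 ft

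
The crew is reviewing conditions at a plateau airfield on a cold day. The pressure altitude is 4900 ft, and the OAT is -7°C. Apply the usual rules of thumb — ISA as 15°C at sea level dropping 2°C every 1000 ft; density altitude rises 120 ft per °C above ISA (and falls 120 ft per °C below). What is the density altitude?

3436 ft

ISA temperature at 4900 ft = 15 − 2 × (4900/1000) = 5.2°C.
ISA deviation = -7 − 5.2 = -12.2°C.
Density altitude = 4900 + 120 × (-12.2) = 4900 + (-1464) = 3436 ft.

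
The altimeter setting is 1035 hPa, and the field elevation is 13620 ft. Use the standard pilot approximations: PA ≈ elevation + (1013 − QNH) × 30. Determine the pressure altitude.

Pressure correction = (1013 − 1035) × 30 = -660 ft.
Pressure altitude = 13620 + (-660) = 12960 ft.

12960 ft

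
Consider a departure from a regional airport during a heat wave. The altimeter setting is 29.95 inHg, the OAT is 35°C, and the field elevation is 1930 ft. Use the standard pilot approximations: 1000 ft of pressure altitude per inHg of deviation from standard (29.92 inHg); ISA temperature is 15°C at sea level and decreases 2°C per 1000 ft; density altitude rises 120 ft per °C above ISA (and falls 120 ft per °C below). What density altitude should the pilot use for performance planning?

Pressure altitude = 1930 + (29.92 − 29.95) × 1000 = 1930 + (-30) = 1900 ft.
ISA temperature at 1900 ft = 15 − 2 × (1900/1000) = 11.2°C.
ISA deviation = 35 − 11.2 = +23.8°C.
Density altitude = 1900 + 120 × (23.8) = 4756 ft.

4756 ft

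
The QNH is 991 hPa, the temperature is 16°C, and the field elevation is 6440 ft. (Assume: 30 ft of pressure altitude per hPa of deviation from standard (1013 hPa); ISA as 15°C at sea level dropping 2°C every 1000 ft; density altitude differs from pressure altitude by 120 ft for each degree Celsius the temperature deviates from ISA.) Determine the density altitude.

8924 ft

Pressure altitude = 6440 + (1013 − 991) × 30 = 6440 + (+660) = 7100 ft.
ISA temperature at 7100 ft = 15 − 2 × (7100/1000) = 0.8°C.
ISA deviation = 16 − 0.8 = +15.2°C.
Density altitude = 7100 + 120 × (15.2) = 8924 ft.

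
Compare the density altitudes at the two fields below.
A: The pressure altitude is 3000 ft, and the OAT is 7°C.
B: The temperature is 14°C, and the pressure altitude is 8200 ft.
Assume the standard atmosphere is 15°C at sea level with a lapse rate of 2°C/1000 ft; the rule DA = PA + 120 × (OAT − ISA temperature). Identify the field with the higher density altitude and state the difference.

B by 7288 ft

A: ISA temp = 9°C, deviation -2°C, DA = 3000 + 120 × (-2) = 2760 ft.
B: ISA temp = -1.4°C, deviation +15.4°C, DA = 8200 + 120 × 15.4 = 10048 ft.
B is higher by 10048 − 2760 = 7288 ft.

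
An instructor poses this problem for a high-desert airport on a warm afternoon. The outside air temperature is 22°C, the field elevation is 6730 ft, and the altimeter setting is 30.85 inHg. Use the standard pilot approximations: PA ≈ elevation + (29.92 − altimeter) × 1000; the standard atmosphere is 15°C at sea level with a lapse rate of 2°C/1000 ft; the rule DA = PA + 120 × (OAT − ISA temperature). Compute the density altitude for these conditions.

8032 ft

Pressure altitude = 6730 + (29.92 − 30.85) × 1000 = 6730 + (-930) = 5800 ft.
ISA temperature at 5800 ft = 15 − 2 × (5800/1000) = 3.4°C.
ISA deviation = 22 − 3.4 = +18.6°C.
Density altitude = 5800 + 120 × (18.6) = 8032 ft.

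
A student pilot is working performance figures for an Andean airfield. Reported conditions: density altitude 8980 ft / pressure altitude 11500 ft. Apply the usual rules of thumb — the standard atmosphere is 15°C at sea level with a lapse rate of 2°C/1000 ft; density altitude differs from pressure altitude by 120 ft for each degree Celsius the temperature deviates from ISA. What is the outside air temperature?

-29°C

Density altitude − pressure altitude = 8980 − 11500 = -2520 ft.
At 120 ft/°C that is an ISA deviation of -2520/120 = -21°C.
ISA temperature at 11500 ft = 15 − 2 × (11500/1000) = -8°C.
OAT = ISA + deviation = -8 + (-21) = -29°C.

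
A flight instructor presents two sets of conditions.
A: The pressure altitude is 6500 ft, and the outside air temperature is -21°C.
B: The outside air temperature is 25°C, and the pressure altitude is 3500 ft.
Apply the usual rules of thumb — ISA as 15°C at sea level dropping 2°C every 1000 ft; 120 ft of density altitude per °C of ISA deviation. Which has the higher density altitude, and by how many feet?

A: ISA temp = 2°C, deviation -23°C, DA = 6500 + 120 × (-23) = 3740 ft.
B: ISA temp = 8°C, deviation +17°C, DA = 3500 + 120 × 17 = 5540 ft.
B is higher by 5540 − 3740 = 1800 ft.

B by 1800 ft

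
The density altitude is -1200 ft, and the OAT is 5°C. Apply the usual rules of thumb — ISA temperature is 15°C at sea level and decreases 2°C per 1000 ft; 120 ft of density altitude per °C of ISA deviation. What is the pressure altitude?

DA = PA + 120 × (OAT − (15 − 2·PA/1000)) = PA + 120·OAT − 1800 + 0.24·PA = 1.24·PA + 120·OAT − 1800.
So 1.24·PA = -1200 − 120 × 5 + 1800 = 0.
PA = 0 / 1.24 = 0 ft.

0 ft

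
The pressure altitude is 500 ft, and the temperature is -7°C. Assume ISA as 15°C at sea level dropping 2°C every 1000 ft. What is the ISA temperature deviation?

ISA temperature at 500 ft = 15 − 2 × (500/1000) = 14°C.
Deviation = OAT − ISA = -7 − 14 = -21°C.

ISA-21°C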